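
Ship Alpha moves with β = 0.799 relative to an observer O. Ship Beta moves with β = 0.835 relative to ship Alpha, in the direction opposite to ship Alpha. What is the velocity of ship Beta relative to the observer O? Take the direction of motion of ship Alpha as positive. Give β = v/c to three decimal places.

β = -0.108

With v = 0.799 and u' = -0.835 (in units of c),
u = (u' + v)/(1 + u'v/c²):
u = (-0.835 + 0.799) / (1 + (-0.835)·0.799) = -0.0360/0.3328 = -0.1082
(Galilean addition would give -0.036c.)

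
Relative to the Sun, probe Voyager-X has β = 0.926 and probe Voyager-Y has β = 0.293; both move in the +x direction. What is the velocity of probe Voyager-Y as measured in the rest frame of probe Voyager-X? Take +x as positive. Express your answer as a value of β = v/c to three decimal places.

β = -0.869

β_A = 0.926, β_B = 0.293.
Transform to A's frame with the inverse velocity-addition law: u' = (u − v)/(1 − uv/c²), taking u = β_B and v = β_A.
u' = (0.293 − 0.926) / (1 − (0.926)(0.293)) = -0.6330/0.7287 = -0.8687.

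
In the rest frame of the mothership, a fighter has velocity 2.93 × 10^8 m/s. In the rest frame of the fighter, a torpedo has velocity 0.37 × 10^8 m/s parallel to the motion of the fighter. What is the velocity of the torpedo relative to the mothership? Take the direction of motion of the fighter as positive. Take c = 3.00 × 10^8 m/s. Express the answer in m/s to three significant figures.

2.95 × 10^8 m/s

In units of c (dividing by 3.00 × 10^8 m/s): v = 0.977, u' = 0.123.
u = (u' + v)/(1 + u'v/c²):
u = (0.123 + 0.977) / (1 + 0.123·0.977) = 1.1000/1.1205 = 0.9817
(Galilean addition would give +1.100c, exceeding c.)
Converting back: u = 0.9817 × 3.00 × 10^8 m/s.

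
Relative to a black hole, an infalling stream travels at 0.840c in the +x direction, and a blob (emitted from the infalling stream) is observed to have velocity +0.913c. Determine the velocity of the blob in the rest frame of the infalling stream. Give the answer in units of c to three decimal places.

Invert the composition law: u' = (u − v)/(1 − uv/c²).
u' = (0.913 − 0.840) / (1 − (0.913)(0.840)) = 0.0730/0.2331 = 0.3132.

+0.313c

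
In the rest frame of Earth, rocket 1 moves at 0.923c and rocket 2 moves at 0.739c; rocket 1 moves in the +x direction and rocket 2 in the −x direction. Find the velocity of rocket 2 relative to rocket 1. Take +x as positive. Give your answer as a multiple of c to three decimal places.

-0.988c

β_A = 0.923, β_B = -0.739.
Transform to A's frame with the inverse velocity-addition law: u' = (u − v)/(1 − uv/c²), taking u = β_B and v = β_A.
u' = (-0.739 − 0.923) / (1 − (0.923)(-0.739)) = -1.6620/1.6821 = -0.9881.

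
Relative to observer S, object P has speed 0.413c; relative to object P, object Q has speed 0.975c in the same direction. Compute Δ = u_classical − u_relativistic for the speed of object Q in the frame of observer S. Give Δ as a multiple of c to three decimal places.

Galilean: u_cl = 0.975 + 0.413 = 1.3880.
Relativistic: u_rel = (0.975 + 0.413) / (1 + 0.975·0.413) = 1.3880/1.4027 = 0.9895.
Δ = 1.3880 − 0.9895 = 0.3985.
(The classical prediction exceeds c; the relativistic result does not.)

Δ = 0.398c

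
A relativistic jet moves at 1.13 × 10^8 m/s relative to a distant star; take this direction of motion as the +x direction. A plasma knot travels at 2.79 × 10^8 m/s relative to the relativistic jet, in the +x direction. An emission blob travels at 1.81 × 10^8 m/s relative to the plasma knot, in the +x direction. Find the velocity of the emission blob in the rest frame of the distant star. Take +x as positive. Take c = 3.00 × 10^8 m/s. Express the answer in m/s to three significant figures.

Apply u = (u' + v)/(1 + u'v/c²) successively, working outward toward the distant star.
(Dividing each given speed by c = 3.00 × 10^8 m/s to work in units of c.)
Start: velocity of the relativistic jet relative to the distant star = 0.3767c.
Compose with the plasma knot (u' = 0.930 in the relativistic jet frame): u_1 = (0.930 + 0.377) / (1 + 0.930·0.377) = 1.3067/1.3503 = 0.9677.
Compose with the emission blob (u' = 0.603 in the plasma knot frame): u_2 = (0.603 + 0.968) / (1 + 0.603·0.968) = 1.5710/1.5838 = 0.9919.
So u = 0.9919 × 3.00 × 10^8 m/s.

2.98 × 10^8 m/s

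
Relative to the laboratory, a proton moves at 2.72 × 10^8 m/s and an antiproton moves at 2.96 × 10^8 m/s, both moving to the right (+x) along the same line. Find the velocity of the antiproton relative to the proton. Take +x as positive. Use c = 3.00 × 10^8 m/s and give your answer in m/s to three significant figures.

+2.28 × 10^8 m/s

β_A = 0.907, β_B = 0.987 (dividing each by c = 3.00 × 10^8 m/s).
Transform to A's frame with the inverse velocity-addition law: u' = (u − v)/(1 − uv/c²), taking u = β_B and v = β_A.
u' = (0.987 − 0.907) / (1 − (0.907)(0.987)) = 0.0800/0.1054 = 0.7589.
u' = 0.7589 × 3.00 × 10^8 m/s.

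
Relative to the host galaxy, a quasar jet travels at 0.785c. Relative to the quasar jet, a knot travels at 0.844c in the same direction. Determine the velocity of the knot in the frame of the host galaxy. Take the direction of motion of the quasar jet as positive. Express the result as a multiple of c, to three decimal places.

0.980c

With v = 0.785 and u' = 0.844 (in units of c),
u = (u' + v)/(1 + u'v/c²):
u = (0.844 + 0.785) / (1 + 0.844·0.785) = 1.6290/1.6625 = 0.9798
(Galilean addition would give +1.629c, exceeding c.)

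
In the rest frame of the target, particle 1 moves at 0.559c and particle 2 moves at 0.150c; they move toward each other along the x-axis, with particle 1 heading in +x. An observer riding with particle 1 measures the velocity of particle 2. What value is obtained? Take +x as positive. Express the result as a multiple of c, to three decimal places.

-0.654c

β_A = 0.559, β_B = -0.150.
Transform to A's frame with the inverse velocity-addition law: u' = (u − v)/(1 − uv/c²), taking u = β_B and v = β_A.
u' = (-0.150 − 0.559) / (1 − (0.559)(-0.150)) = -0.7090/1.0838 = -0.6541.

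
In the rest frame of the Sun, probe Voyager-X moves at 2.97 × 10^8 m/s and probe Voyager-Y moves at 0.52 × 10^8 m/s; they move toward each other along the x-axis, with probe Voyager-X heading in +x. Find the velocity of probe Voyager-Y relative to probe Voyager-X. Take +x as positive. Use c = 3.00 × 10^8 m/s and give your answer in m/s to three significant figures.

β_A = 0.990, β_B = -0.173 (dividing each by c = 3.00 × 10^8 m/s).
Transform to A's frame with the inverse velocity-addition law: u' = (u − v)/(1 − uv/c²), taking u = β_B and v = β_A.
u' = (-0.173 − 0.990) / (1 − (0.990)(-0.173)) = -1.1633/1.1716 = -0.9929.
u' = -0.9929 × 3.00 × 10^8 m/s.

-2.98 × 10^8 m/s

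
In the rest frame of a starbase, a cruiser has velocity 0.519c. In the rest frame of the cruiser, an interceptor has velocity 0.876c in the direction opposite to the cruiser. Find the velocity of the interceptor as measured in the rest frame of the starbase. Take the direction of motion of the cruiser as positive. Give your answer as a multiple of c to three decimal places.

With v = 0.519 and u' = -0.876 (in units of c),
u = (u' + v)/(1 + u'v/c²):
u = (-0.876 + 0.519) / (1 + (-0.876)·0.519) = -0.3570/0.5454 = -0.6546
(Galilean addition would give -0.357c.)

-0.655c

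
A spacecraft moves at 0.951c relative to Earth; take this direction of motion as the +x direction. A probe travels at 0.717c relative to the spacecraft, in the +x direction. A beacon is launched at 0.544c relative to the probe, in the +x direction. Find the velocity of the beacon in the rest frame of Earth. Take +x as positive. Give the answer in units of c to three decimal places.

0.998c

Apply u = (u' + v)/(1 + u'v/c²) successively, working outward toward Earth.
Start: velocity of the spacecraft relative to Earth = 0.9510c.
Compose with the probe (u' = 0.717 in the spacecraft frame): u_1 = (0.717 + 0.951) / (1 + 0.717·0.951) = 1.6680/1.6819 = 0.9918.
Compose with the beacon (u' = 0.544 in the probe frame): u_2 = (0.544 + 0.992) / (1 + 0.544·0.992) = 1.5358/1.5395 = 0.9976.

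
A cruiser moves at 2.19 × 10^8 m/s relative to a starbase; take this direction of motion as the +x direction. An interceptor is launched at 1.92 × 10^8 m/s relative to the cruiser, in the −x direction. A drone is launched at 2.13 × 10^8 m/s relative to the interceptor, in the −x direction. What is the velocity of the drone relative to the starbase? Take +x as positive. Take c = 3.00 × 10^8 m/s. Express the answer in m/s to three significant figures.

-1.84 × 10^8 m/s

Apply u = (u' + v)/(1 + u'v/c²) successively, working outward toward the starbase.
(Dividing each given speed by c = 3.00 × 10^8 m/s to work in units of c.)
Start: velocity of the cruiser relative to the starbase = 0.7300c.
Compose with the interceptor (u' = -0.640 in the cruiser frame): u_1 = (-0.640 + 0.730) / (1 + (-0.640)·0.730) = 0.0900/0.5328 = 0.1689.
Compose with the drone (u' = -0.710 in the interceptor frame): u_2 = (-0.710 + 0.169) / (1 + (-0.710)·0.169) = -0.5411/0.8801 = -0.6148.
So u = -0.6148 × 3.00 × 10^8 m/s.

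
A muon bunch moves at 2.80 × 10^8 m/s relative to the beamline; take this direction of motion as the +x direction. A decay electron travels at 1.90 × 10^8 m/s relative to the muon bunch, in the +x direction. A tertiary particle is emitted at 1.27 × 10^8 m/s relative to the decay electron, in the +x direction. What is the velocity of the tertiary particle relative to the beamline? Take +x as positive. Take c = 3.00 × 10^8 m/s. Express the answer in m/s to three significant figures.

2.98 × 10^8 m/s

Apply u = (u' + v)/(1 + u'v/c²) successively, working outward toward the beamline.
(Dividing each given speed by c = 3.00 × 10^8 m/s to work in units of c.)
Start: velocity of the muon bunch relative to the beamline = 0.9333c.
Compose with the decay electron (u' = 0.633 in the muon bunch frame): u_1 = (0.633 + 0.933) / (1 + 0.633·0.933) = 1.5667/1.5911 = 0.9846.
Compose with the tertiary particle (u' = 0.423 in the decay electron frame): u_2 = (0.423 + 0.985) / (1 + 0.423·0.985) = 1.4080/1.4168 = 0.9937.
So u = 0.9937 × 3.00 × 10^8 m/s.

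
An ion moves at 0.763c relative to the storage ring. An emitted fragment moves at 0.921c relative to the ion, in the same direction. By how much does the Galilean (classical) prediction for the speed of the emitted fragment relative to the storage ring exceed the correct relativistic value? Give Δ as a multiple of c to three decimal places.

Δ = 0.695c

Galilean: u_cl = 0.921 + 0.763 = 1.6840.
Relativistic: u_rel = (0.921 + 0.763) / (1 + 0.921·0.763) = 1.6840/1.7027 = 0.9890.
Δ = 1.6840 − 0.9890 = 0.6950.
(The classical prediction exceeds c; the relativistic result does not.)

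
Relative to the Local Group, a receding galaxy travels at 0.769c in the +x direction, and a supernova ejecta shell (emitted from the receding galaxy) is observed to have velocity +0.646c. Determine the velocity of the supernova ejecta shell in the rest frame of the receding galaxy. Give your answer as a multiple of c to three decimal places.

-0.244c

Invert the composition law: u' = (u − v)/(1 − uv/c²).
u' = (0.646 − 0.769) / (1 − (0.646)(0.769)) = -0.1230/0.5032 = -0.2444.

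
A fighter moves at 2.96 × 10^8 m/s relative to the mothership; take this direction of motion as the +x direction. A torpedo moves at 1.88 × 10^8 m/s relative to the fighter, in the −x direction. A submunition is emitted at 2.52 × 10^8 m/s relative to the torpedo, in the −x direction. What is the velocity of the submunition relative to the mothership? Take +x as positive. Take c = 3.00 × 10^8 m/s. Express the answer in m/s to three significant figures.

+1.49 × 10^8 m/s

Apply u = (u' + v)/(1 + u'v/c²) successively, working outward toward the mothership.
(Dividing each given speed by c = 3.00 × 10^8 m/s to work in units of c.)
Start: velocity of the fighter relative to the mothership = 0.9867c.
Compose with the torpedo (u' = -0.627 in the fighter frame): u_1 = (-0.627 + 0.987) / (1 + (-0.627)·0.987) = 0.3600/0.3817 = 0.9432.
Compose with the submunition (u' = -0.840 in the torpedo frame): u_2 = (-0.840 + 0.943) / (1 + (-0.840)·0.943) = 0.1032/0.2077 = 0.4967.
So u = 0.4967 × 3.00 × 10^8 m/s.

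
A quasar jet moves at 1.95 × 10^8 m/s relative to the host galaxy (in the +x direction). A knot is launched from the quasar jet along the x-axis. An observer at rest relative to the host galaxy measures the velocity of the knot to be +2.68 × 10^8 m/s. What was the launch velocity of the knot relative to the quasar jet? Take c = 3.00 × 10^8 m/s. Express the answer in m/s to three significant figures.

v = 0.650c, u = 0.893c.
Invert the composition law: u' = (u − v)/(1 − uv/c²).
u' = (0.893 − 0.650) / (1 − (0.893)(0.650)) = 0.2433/0.4193 = 0.5803.
u' = 0.5803 × 3.00 × 10^8 m/s.

+1.74 × 10^8 m/s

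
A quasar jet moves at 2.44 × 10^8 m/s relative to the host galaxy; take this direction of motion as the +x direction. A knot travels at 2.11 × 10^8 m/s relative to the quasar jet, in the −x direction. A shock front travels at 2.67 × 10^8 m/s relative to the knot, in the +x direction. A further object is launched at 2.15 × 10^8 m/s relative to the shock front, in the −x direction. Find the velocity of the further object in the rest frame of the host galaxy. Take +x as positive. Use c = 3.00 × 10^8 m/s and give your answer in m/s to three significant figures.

+1.97 × 10^8 m/s

Apply u = (u' + v)/(1 + u'v/c²) successively, working outward toward the host galaxy.
(Dividing each given speed by c = 3.00 × 10^8 m/s to work in units of c.)
Start: velocity of the quasar jet relative to the host galaxy = 0.8133c.
Compose with the knot (u' = -0.703 in the quasar jet frame): u_1 = (-0.703 + 0.813) / (1 + (-0.703)·0.813) = 0.1100/0.4280 = 0.2570.
Compose with the shock front (u' = 0.890 in the knot frame): u_2 = (0.890 + 0.257) / (1 + 0.890·0.257) = 1.1470/1.2288 = 0.9335.
Compose with the further object (u' = -0.717 in the shock front frame): u_3 = (-0.717 + 0.933) / (1 + (-0.717)·0.933) = 0.2168/0.3310 = 0.6551.
So u = 0.6551 × 3.00 × 10^8 m/s.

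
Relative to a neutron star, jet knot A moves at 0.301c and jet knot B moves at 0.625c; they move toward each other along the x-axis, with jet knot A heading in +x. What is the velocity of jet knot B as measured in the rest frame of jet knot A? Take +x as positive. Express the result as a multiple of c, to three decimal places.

β_A = 0.301, β_B = -0.625.
Transform to A's frame with the inverse velocity-addition law: u' = (u − v)/(1 − uv/c²), taking u = β_B and v = β_A.
u' = (-0.625 − 0.301) / (1 − (0.301)(-0.625)) = -0.9260/1.1881 = -0.7794.

-0.779c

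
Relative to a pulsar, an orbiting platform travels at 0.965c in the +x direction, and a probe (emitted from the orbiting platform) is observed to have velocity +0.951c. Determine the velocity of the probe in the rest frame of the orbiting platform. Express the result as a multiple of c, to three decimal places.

Invert the composition law: u' = (u − v)/(1 − uv/c²).
u' = (0.951 − 0.965) / (1 − (0.951)(0.965)) = -0.0140/0.0823 = -0.1701.

-0.170c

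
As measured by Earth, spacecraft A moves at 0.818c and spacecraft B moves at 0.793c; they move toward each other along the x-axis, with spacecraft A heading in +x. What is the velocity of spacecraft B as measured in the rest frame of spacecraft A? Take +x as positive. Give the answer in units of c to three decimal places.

β_A = 0.818, β_B = -0.793.
Transform to A's frame with the inverse velocity-addition law: u' = (u − v)/(1 − uv/c²), taking u = β_B and v = β_A.
u' = (-0.793 − 0.818) / (1 − (0.818)(-0.793)) = -1.6110/1.6487 = -0.9771.

-0.977c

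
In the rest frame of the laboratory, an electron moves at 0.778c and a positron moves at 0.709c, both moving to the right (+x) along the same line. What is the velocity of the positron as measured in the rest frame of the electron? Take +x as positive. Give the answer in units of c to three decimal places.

β_A = 0.778, β_B = 0.709.
Transform to A's frame with the inverse velocity-addition law: u' = (u − v)/(1 − uv/c²), taking u = β_B and v = β_A.
u' = (0.709 − 0.778) / (1 − (0.778)(0.709)) = -0.0690/0.4484 = -0.1539.

-0.154c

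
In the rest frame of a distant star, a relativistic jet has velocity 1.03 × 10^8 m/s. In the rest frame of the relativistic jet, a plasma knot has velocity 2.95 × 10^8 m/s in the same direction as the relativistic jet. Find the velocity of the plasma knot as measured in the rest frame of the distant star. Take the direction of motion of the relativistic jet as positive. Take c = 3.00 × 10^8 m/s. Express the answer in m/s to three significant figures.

In units of c (dividing by 3.00 × 10^8 m/s): v = 0.343, u' = 0.983.
u = (u' + v)/(1 + u'v/c²):
u = (0.983 + 0.343) / (1 + 0.983·0.343) = 1.3267/1.3376 = 0.9918
(Galilean addition would give +1.327c, exceeding c.)
Converting back: u = 0.9918 × 3.00 × 10^8 m/s.

2.98 × 10^8 m/s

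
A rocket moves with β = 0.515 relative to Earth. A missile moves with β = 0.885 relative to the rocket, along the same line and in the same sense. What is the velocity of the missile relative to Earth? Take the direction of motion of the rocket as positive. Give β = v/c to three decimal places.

With v = 0.515 and u' = 0.885 (in units of c),
u = (u' + v)/(1 + u'v/c²):
u = (0.885 + 0.515) / (1 + 0.885·0.515) = 1.4000/1.4558 = 0.9617

β = 0.962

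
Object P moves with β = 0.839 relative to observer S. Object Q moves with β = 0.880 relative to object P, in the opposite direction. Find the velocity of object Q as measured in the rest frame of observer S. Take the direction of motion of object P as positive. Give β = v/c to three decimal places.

β = -0.157

With v = 0.839 and u' = -0.880 (in units of c),
u = (u' + v)/(1 + u'v/c²):
u = (-0.880 + 0.839) / (1 + (-0.880)·0.839) = -0.0410/0.2617 = -0.1567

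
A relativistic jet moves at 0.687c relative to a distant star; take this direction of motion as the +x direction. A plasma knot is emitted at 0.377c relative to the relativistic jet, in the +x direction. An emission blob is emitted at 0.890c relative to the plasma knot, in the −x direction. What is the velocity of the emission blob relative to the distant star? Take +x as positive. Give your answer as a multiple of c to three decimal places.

-0.181c

Apply u = (u' + v)/(1 + u'v/c²) successively, working outward toward the distant star.
Start: velocity of the relativistic jet relative to the distant star = 0.6870c.
Compose with the plasma knot (u' = 0.377 in the relativistic jet frame): u_1 = (0.377 + 0.687) / (1 + 0.377·0.687) = 1.0640/1.2590 = 0.8451.
Compose with the emission blob (u' = -0.890 in the plasma knot frame): u_2 = (-0.890 + 0.845) / (1 + (-0.890)·0.845) = -0.0449/0.2478 = -0.1811.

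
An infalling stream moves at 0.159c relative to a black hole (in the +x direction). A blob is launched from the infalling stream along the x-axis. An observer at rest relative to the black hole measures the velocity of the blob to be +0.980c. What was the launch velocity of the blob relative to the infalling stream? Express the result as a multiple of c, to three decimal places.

Invert the composition law: u' = (u − v)/(1 − uv/c²).
u' = (0.980 − 0.159) / (1 − (0.980)(0.159)) = 0.8210/0.8442 = 0.9725.

+0.973c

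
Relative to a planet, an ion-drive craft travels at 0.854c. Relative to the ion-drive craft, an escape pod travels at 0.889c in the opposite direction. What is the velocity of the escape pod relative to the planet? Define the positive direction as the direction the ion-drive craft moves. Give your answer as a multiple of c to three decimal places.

-0.145c

With v = 0.854 and u' = -0.889 (in units of c),
u = (u' + v)/(1 + u'v/c²):
u = (-0.889 + 0.854) / (1 + (-0.889)·0.854) = -0.0350/0.2408 = -0.1454
(Galilean addition would give -0.035c.)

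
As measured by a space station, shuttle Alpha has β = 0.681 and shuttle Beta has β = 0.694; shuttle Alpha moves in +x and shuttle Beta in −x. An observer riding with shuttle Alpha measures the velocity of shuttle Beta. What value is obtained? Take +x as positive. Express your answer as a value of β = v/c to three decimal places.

β_A = 0.681, β_B = -0.694.
Transform to A's frame with the inverse velocity-addition law: u' = (u − v)/(1 − uv/c²), taking u = β_B and v = β_A.
u' = (-0.694 − 0.681) / (1 − (0.681)(-0.694)) = -1.3750/1.4726 = -0.9337.

β = -0.934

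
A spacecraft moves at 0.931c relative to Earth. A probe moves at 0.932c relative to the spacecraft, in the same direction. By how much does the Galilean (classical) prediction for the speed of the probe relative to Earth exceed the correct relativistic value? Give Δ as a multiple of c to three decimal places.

Δ = 0.866c

Galilean: u_cl = 0.932 + 0.931 = 1.8630.
Relativistic: u_rel = (0.932 + 0.931) / (1 + 0.932·0.931) = 1.8630/1.8677 = 0.9975.
Δ = 1.8630 − 0.9975 = 0.8655.
(The classical prediction exceeds c; the relativistic result does not.)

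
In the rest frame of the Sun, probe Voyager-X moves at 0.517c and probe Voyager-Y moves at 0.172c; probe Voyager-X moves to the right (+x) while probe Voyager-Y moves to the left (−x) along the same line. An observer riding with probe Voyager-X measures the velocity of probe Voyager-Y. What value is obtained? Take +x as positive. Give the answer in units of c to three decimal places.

-0.633c

β_A = 0.517, β_B = -0.172.
Transform to A's frame with the inverse velocity-addition law: u' = (u − v)/(1 − uv/c²), taking u = β_B and v = β_A.
u' = (-0.172 − 0.517) / (1 − (0.517)(-0.172)) = -0.6890/1.0889 = -0.6327.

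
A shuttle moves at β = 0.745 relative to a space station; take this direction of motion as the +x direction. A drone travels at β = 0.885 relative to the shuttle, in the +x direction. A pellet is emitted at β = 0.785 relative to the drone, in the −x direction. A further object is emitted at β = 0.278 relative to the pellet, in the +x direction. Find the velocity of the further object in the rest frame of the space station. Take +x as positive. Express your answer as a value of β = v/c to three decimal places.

β = +0.920

Apply u = (u' + v)/(1 + u'v/c²) successively, working outward toward the space station.
Start: velocity of the shuttle relative to the space station = 0.7450c.
Compose with the drone (u' = 0.885 in the shuttle frame): u_1 = (0.885 + 0.745) / (1 + 0.885·0.745) = 1.6300/1.6593 = 0.9823.
Compose with the pellet (u' = -0.785 in the drone frame): u_2 = (-0.785 + 0.982) / (1 + (-0.785)·0.982) = 0.1973/0.2289 = 0.8622.
Compose with the further object (u' = 0.278 in the pellet frame): u_3 = (0.278 + 0.862) / (1 + 0.278·0.862) = 1.1402/1.2397 = 0.9197.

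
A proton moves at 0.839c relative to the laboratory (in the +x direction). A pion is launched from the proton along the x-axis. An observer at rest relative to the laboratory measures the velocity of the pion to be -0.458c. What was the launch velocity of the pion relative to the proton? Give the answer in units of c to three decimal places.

-0.937c

Invert the composition law: u' = (u − v)/(1 − uv/c²).
u' = (-0.458 − 0.839) / (1 − (-0.458)(0.839)) = -1.2970/1.3843 = -0.9370.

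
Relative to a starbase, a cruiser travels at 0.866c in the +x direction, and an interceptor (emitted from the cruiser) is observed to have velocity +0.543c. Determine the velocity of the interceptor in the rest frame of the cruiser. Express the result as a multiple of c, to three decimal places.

Invert the composition law: u' = (u − v)/(1 − uv/c²).
u' = (0.543 − 0.866) / (1 − (0.543)(0.866)) = -0.3230/0.5298 = -0.6097.

-0.610c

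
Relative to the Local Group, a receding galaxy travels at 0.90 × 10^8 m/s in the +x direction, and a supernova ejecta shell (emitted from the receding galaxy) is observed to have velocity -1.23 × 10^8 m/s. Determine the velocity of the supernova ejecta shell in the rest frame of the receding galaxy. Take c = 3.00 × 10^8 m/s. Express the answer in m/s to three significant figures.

v = 0.300c, u = -0.410c.
Invert the composition law: u' = (u − v)/(1 − uv/c²).
u' = (-0.410 − 0.300) / (1 − (-0.410)(0.300)) = -0.7100/1.1230 = -0.6322.
u' = -0.6322 × 3.00 × 10^8 m/s.

-1.90 × 10^8 m/s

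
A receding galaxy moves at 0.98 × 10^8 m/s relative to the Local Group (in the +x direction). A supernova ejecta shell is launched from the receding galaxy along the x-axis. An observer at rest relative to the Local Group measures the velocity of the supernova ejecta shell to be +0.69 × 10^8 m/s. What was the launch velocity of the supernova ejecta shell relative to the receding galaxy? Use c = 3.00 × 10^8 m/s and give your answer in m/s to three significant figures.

v = 0.327c, u = 0.230c.
Invert the composition law: u' = (u − v)/(1 − uv/c²).
u' = (0.230 − 0.327) / (1 − (0.230)(0.327)) = -0.0967/0.9249 = -0.1045.
u' = -0.1045 × 3.00 × 10^8 m/s.

-3.14 × 10^7 m/s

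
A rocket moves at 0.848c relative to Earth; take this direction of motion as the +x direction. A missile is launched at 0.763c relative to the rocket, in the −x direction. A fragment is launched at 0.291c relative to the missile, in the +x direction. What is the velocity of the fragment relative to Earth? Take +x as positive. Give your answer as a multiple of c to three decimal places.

Apply u = (u' + v)/(1 + u'v/c²) successively, working outward toward Earth.
Start: velocity of the rocket relative to Earth = 0.8480c.
Compose with the missile (u' = -0.763 in the rocket frame): u_1 = (-0.763 + 0.848) / (1 + (-0.763)·0.848) = 0.0850/0.3530 = 0.2408.
Compose with the fragment (u' = 0.291 in the missile frame): u_2 = (0.291 + 0.241) / (1 + 0.291·0.241) = 0.5318/1.0701 = 0.4970.

+0.497c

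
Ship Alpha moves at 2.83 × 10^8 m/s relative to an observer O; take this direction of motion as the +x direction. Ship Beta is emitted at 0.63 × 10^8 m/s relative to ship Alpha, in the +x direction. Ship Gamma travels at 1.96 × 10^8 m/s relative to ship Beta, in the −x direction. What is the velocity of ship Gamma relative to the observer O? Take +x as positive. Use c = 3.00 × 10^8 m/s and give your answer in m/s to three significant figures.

+2.50 × 10^8 m/s

Apply u = (u' + v)/(1 + u'v/c²) successively, working outward toward the observer O.
(Dividing each given speed by c = 3.00 × 10^8 m/s to work in units of c.)
Start: velocity of ship Alpha relative to the observer O = 0.9433c.
Compose with ship Beta (u' = 0.210 in ship Alpha frame): u_1 = (0.210 + 0.943) / (1 + 0.210·0.943) = 1.1533/1.1981 = 0.9626.
Compose with ship Gamma (u' = -0.653 in ship Beta frame): u_2 = (-0.653 + 0.963) / (1 + (-0.653)·0.963) = 0.3093/0.3711 = 0.8335.
So u = 0.8335 × 3.00 × 10^8 m/s.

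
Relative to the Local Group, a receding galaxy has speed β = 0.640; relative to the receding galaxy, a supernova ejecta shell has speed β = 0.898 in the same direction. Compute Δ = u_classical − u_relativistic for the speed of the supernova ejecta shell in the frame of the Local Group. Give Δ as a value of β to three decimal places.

Δ = 0.561

Galilean: u_cl = 0.898 + 0.640 = 1.5380.
Relativistic: u_rel = (0.898 + 0.640) / (1 + 0.898·0.640) = 1.5380/1.5747 = 0.9767.
Δ = 1.5380 − 0.9767 = 0.5613.
(The classical prediction exceeds c; the relativistic result does not.)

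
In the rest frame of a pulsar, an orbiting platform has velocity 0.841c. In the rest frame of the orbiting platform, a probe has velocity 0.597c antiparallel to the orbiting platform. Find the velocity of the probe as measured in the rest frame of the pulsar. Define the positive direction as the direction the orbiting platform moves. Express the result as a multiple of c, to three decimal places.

+0.490c

With v = 0.841 and u' = -0.597 (in units of c),
u = (u' + v)/(1 + u'v/c²):
u = (-0.597 + 0.841) / (1 + (-0.597)·0.841) = 0.2440/0.4979 = 0.4900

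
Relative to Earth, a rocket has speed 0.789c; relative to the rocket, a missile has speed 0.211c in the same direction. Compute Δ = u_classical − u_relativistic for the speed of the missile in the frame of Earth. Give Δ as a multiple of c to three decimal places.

Δ = 0.143c

Galilean: u_cl = 0.211 + 0.789 = 1.0000.
Relativistic: u_rel = (0.211 + 0.789) / (1 + 0.211·0.789) = 1.0000/1.1665 = 0.8573.
Δ = 1.0000 − 0.8573 = 0.1427.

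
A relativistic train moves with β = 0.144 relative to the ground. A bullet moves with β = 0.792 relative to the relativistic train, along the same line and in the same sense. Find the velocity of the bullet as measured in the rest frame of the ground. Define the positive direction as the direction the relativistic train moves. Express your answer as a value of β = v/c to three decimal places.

β = 0.840

With v = 0.144 and u' = 0.792 (in units of c),
u = (u' + v)/(1 + u'v/c²):
u = (0.792 + 0.144) / (1 + 0.792·0.144) = 0.9360/1.1140 = 0.8402
(Galilean addition would give +0.936c.)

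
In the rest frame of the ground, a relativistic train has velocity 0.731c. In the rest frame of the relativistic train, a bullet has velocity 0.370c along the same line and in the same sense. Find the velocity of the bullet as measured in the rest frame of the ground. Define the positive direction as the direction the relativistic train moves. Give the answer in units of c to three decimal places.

0.867c

With v = 0.731 and u' = 0.370 (in units of c),
u = (u' + v)/(1 + u'v/c²):
u = (0.370 + 0.731) / (1 + 0.370·0.731) = 1.1010/1.2705 = 0.8666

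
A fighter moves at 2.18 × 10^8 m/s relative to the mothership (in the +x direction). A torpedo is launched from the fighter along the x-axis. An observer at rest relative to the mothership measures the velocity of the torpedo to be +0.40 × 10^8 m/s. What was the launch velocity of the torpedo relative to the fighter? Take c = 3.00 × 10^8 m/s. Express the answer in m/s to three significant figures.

v = 0.727c, u = 0.133c.
Invert the composition law: u' = (u − v)/(1 − uv/c²).
u' = (0.133 − 0.727) / (1 − (0.133)(0.727)) = -0.5933/0.9031 = -0.6570.
u' = -0.6570 × 3.00 × 10^8 m/s.

-1.97 × 10^8 m/s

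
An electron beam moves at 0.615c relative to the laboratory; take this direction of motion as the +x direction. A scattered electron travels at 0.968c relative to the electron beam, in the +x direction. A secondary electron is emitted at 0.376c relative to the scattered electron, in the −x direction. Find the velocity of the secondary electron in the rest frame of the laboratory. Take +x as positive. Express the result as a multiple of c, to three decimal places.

Apply u = (u' + v)/(1 + u'v/c²) successively, working outward toward the laboratory.
Start: velocity of the electron beam relative to the laboratory = 0.6150c.
Compose with the scattered electron (u' = 0.968 in the electron beam frame): u_1 = (0.968 + 0.615) / (1 + 0.968·0.615) = 1.5830/1.5953 = 0.9923.
Compose with the secondary electron (u' = -0.376 in the scattered electron frame): u_2 = (-0.376 + 0.992) / (1 + (-0.376)·0.992) = 0.6163/0.6269 = 0.9830.

+0.983c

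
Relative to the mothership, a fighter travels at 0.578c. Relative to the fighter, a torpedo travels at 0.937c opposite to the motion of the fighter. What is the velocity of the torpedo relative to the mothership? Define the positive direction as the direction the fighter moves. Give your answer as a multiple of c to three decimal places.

-0.783c

With v = 0.578 and u' = -0.937 (in units of c),
u = (u' + v)/(1 + u'v/c²):
u = (-0.937 + 0.578) / (1 + (-0.937)·0.578) = -0.3590/0.4584 = -0.7831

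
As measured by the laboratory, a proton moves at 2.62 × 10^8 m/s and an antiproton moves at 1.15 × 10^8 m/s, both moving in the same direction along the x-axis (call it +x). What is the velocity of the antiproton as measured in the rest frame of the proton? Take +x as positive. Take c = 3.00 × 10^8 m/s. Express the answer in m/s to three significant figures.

β_A = 0.873, β_B = 0.383 (dividing each by c = 3.00 × 10^8 m/s).
Transform to A's frame with the inverse velocity-addition law: u' = (u − v)/(1 − uv/c²), taking u = β_B and v = β_A.
u' = (0.383 − 0.873) / (1 − (0.873)(0.383)) = -0.4900/0.6652 = -0.7366.
u' = -0.7366 × 3.00 × 10^8 m/s.

-2.21 × 10^8 m/s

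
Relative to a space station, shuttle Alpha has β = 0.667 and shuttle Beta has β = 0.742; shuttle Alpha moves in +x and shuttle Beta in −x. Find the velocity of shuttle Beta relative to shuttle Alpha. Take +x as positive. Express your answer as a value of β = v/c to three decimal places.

β = -0.943

β_A = 0.667, β_B = -0.742.
Transform to A's frame with the inverse velocity-addition law: u' = (u − v)/(1 − uv/c²), taking u = β_B and v = β_A.
u' = (-0.742 − 0.667) / (1 − (0.667)(-0.742)) = -1.4090/1.4949 = -0.9425.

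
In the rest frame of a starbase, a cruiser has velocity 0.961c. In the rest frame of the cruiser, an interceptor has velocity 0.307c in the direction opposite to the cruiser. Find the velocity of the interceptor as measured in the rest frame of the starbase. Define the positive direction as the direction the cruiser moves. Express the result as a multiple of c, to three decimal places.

+0.928c

With v = 0.961 and u' = -0.307 (in units of c),
u = (u' + v)/(1 + u'v/c²):
u = (-0.307 + 0.961) / (1 + (-0.307)·0.961) = 0.6540/0.7050 = 0.9277
(Galilean addition would give +0.654c.)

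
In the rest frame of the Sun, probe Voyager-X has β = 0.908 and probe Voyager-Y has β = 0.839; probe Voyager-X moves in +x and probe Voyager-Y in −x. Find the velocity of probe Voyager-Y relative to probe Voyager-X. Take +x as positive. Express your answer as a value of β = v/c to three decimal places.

β = -0.992

β_A = 0.908, β_B = -0.839.
Transform to A's frame with the inverse velocity-addition law: u' = (u − v)/(1 − uv/c²), taking u = β_B and v = β_A.
u' = (-0.839 − 0.908) / (1 − (0.908)(-0.839)) = -1.7470/1.7618 = -0.9916.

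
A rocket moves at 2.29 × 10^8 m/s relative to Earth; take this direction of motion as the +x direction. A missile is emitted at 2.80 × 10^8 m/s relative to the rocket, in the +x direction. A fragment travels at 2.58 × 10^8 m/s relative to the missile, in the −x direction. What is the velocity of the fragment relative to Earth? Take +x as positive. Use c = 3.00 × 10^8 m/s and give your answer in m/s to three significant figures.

Apply u = (u' + v)/(1 + u'v/c²) successively, working outward toward Earth.
(Dividing each given speed by c = 3.00 × 10^8 m/s to work in units of c.)
Start: velocity of the rocket relative to Earth = 0.7633c.
Compose with the missile (u' = 0.933 in the rocket frame): u_1 = (0.933 + 0.763) / (1 + 0.933·0.763) = 1.6967/1.7124 = 0.9908.
Compose with the fragment (u' = -0.860 in the missile frame): u_2 = (-0.860 + 0.991) / (1 + (-0.860)·0.991) = 0.1308/0.1479 = 0.8841.
So u = 0.8841 × 3.00 × 10^8 m/s.

+2.65 × 10^8 m/s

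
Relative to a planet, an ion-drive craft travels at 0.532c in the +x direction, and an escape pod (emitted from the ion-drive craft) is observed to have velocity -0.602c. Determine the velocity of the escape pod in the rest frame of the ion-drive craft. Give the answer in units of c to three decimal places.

Invert the composition law: u' = (u − v)/(1 − uv/c²).
u' = (-0.602 − 0.532) / (1 − (-0.602)(0.532)) = -1.1340/1.3203 = -0.8589.

-0.859c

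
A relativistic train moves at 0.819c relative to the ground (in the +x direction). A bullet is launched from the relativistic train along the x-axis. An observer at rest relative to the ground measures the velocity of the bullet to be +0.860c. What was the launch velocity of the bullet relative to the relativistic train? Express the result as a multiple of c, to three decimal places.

+0.139c

Invert the composition law: u' = (u − v)/(1 − uv/c²).
u' = (0.860 − 0.819) / (1 − (0.860)(0.819)) = 0.0410/0.2957 = 0.1387.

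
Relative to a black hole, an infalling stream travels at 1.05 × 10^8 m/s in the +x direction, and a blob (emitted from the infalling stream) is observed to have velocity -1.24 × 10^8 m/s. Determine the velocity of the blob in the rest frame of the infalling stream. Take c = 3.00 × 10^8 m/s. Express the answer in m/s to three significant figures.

v = 0.350c, u = -0.413c.
Invert the composition law: u' = (u − v)/(1 − uv/c²).
u' = (-0.413 − 0.350) / (1 − (-0.413)(0.350)) = -0.7633/1.1447 = -0.6669.
u' = -0.6669 × 3.00 × 10^8 m/s.

-2.00 × 10^8 m/s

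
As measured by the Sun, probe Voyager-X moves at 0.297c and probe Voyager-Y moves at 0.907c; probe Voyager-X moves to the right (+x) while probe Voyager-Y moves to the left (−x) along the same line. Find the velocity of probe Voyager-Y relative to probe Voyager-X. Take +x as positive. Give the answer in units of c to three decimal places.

-0.948c

β_A = 0.297, β_B = -0.907.
Transform to A's frame with the inverse velocity-addition law: u' = (u − v)/(1 − uv/c²), taking u = β_B and v = β_A.
u' = (-0.907 − 0.297) / (1 − (0.297)(-0.907)) = -1.2040/1.2694 = -0.9485.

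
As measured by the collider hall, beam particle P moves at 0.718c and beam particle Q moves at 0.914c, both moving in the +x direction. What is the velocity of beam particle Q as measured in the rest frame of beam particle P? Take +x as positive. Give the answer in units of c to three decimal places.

β_A = 0.718, β_B = 0.914.
Transform to A's frame with the inverse velocity-addition law: u' = (u − v)/(1 − uv/c²), taking u = β_B and v = β_A.
u' = (0.914 − 0.718) / (1 − (0.718)(0.914)) = 0.1960/0.3437 = 0.5702.

+0.570c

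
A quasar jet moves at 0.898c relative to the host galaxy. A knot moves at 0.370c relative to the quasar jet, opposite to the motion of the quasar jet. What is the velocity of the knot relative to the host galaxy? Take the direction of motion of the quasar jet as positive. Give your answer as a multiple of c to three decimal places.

With v = 0.898 and u' = -0.370 (in units of c),
u = (u' + v)/(1 + u'v/c²):
u = (-0.370 + 0.898) / (1 + (-0.370)·0.898) = 0.5280/0.6677 = 0.7907
(Galilean addition would give +0.528c.)

+0.791c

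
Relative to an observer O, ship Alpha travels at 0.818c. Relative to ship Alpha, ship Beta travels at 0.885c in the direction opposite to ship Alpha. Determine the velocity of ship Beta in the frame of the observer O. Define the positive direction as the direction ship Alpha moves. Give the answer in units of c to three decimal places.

-0.243c

With v = 0.818 and u' = -0.885 (in units of c),
u = (u' + v)/(1 + u'v/c²):
u = (-0.885 + 0.818) / (1 + (-0.885)·0.818) = -0.0670/0.2761 = -0.2427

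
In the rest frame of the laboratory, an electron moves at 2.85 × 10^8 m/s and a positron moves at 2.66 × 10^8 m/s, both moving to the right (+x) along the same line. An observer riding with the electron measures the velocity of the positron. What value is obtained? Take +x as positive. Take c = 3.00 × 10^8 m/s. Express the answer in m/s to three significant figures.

β_A = 0.950, β_B = 0.887 (dividing each by c = 3.00 × 10^8 m/s).
Transform to A's frame with the inverse velocity-addition law: u' = (u − v)/(1 − uv/c²), taking u = β_B and v = β_A.
u' = (0.887 − 0.950) / (1 − (0.950)(0.887)) = -0.0633/0.1577 = -0.4017.
u' = -0.4017 × 3.00 × 10^8 m/s.

-1.21 × 10^8 m/s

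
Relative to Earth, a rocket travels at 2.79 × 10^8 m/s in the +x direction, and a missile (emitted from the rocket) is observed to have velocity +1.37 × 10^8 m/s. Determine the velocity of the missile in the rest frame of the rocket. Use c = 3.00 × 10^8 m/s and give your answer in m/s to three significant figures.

-2.47 × 10^8 m/s

v = 0.930c, u = 0.457c.
Invert the composition law: u' = (u − v)/(1 − uv/c²).
u' = (0.457 − 0.930) / (1 − (0.457)(0.930)) = -0.4733/0.5753 = -0.8228.
u' = -0.8228 × 3.00 × 10^8 m/s.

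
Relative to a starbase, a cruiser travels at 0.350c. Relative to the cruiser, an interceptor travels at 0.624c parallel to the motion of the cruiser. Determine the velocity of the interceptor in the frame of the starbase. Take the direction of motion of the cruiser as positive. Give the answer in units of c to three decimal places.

0.799c

With v = 0.350 and u' = 0.624 (in units of c),
u = (u' + v)/(1 + u'v/c²):
u = (0.624 + 0.350) / (1 + 0.624·0.350) = 0.9740/1.2184 = 0.7994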